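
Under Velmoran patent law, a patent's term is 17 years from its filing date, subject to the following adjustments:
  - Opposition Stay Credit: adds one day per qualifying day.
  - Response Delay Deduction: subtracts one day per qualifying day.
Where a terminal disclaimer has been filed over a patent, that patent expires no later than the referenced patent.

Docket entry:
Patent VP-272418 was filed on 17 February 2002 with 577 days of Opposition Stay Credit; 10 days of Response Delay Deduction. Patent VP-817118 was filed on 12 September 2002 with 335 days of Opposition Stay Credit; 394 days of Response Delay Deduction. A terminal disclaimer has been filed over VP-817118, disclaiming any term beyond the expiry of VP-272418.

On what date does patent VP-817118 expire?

July 15, 2019

Natural term of VP-817118:
  Base: filing + 17 years → 12 September 2019.
  Opposition Stay Credit: +335 days → 12 August 2020.
  Response Delay Deduction: −394 days → 15 July 2019.
Expiry of referenced patent VP-272418:
  Base: filing + 17 years → 17 February 2019.
  Opposition Stay Credit: +577 days → 16 September 2020.
  Response Delay Deduction: −10 days → 6 September 2020.
Terminal disclaimer: VP-817118 expires on the earlier of 15 July 2019 and 6 September 2020.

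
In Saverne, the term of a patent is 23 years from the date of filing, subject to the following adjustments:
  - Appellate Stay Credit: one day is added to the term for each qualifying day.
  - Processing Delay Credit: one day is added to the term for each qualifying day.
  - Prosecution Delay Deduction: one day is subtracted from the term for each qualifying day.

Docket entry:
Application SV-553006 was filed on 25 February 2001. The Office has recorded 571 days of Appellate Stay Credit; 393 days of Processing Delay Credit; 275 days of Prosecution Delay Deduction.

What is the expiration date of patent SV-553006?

Base term: filing date + 23 years → 25 February 2024.
Appellate Stay Credit: +571 days → 18 September 2025.
Processing Delay Credit: +393 days → 16 October 2026.
Prosecution Delay Deduction: −275 days → 14 January 2026.

January 14, 2026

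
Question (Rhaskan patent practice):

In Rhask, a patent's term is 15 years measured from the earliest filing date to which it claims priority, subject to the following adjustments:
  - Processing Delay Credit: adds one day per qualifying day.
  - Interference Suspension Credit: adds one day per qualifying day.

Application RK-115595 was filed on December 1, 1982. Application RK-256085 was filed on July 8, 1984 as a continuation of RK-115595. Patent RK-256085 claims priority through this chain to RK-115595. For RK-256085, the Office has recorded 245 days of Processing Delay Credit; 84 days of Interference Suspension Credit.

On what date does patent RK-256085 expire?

Earliest priority filing: 1 December 1982.
Base term: 1 December 1982 + 15 years → 1 December 1997.
Processing Delay Credit: +245 days → 3 August 1998.
Interference Suspension Credit: +84 days → 26 October 1998.

October 26, 1998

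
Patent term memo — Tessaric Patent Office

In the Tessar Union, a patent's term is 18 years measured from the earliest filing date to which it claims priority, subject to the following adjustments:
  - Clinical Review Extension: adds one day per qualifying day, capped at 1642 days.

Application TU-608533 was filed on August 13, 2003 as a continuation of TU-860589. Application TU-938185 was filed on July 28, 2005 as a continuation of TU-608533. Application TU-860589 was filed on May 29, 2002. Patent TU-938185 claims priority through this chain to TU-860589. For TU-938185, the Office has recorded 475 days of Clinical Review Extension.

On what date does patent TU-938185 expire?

Earliest priority filing: 29 May 2002.
Base term: 29 May 2002 + 18 years → 29 May 2020.
Clinical Review Extension: 475 days (within the 1642-day cap) → +475 days → 16 September 2021.

September 16, 2021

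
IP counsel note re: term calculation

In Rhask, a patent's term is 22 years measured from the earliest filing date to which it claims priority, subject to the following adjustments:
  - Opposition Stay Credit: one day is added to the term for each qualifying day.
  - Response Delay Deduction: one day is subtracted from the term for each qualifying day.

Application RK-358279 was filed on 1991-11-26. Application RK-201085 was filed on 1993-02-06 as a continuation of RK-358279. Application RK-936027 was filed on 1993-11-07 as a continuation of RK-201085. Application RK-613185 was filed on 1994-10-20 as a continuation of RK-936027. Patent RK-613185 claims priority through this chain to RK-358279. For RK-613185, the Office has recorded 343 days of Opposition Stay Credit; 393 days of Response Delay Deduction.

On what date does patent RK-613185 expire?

2013-10-07

Earliest priority filing: 26 November 1991.
Base term: 26 November 1991 + 22 years → 26 November 2013.
Opposition Stay Credit: +343 days → 4 November 2014.
Response Delay Deduction: −393 days → 7 October 2013.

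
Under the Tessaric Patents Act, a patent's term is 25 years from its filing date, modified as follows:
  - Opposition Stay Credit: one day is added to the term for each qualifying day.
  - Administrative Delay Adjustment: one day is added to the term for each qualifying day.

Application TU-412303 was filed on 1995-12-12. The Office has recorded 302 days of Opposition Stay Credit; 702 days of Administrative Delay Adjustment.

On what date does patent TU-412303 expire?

Base term: filing date + 25 years → 12 December 2020.
Opposition Stay Credit: +302 days → 10 October 2021.
Administrative Delay Adjustment: +702 days → 12 September 2023.

September 12, 2023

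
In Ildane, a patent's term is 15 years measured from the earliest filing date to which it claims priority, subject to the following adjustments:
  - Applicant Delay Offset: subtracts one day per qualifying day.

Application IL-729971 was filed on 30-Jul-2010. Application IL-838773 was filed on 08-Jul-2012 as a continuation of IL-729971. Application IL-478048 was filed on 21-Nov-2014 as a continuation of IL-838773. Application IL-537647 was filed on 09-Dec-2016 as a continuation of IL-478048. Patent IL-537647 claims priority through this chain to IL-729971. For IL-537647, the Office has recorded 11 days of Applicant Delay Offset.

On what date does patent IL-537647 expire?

2025-07-19

Earliest priority filing: 30 July 2010.
Base term: 30 July 2010 + 15 years → 30 July 2025.
Applicant Delay Offset: −11 days → 19 July 2025.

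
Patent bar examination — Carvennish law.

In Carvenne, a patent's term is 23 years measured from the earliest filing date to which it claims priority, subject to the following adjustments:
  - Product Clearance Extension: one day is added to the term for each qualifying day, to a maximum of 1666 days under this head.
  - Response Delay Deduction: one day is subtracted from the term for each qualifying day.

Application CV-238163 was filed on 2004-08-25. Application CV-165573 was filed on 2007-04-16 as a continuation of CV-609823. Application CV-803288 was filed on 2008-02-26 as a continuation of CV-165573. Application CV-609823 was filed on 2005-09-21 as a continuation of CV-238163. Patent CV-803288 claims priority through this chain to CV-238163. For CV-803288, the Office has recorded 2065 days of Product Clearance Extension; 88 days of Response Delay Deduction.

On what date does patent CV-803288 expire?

2031-12-20

Earliest priority filing: 25 August 2004.
Base term: 25 August 2004 + 23 years → 25 August 2027.
Product Clearance Extension: 2065 days claimed exceeds the 1666-day cap, so +1666 days → 17 March 2032.
Response Delay Deduction: −88 days → 20 December 2031.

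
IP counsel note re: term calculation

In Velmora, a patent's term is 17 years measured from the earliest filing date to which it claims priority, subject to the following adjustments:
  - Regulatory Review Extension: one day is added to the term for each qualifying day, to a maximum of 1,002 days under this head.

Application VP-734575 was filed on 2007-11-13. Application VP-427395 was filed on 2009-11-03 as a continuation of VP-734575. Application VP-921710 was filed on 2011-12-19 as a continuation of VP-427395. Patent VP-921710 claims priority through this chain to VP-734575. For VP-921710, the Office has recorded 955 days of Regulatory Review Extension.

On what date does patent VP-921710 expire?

Earliest priority filing: 13 November 2007.
Base term: 13 November 2007 + 17 years → 13 November 2024.
Regulatory Review Extension: 955 days (within the 1002-day cap) → +955 days → 26 June 2027.

June 26, 2027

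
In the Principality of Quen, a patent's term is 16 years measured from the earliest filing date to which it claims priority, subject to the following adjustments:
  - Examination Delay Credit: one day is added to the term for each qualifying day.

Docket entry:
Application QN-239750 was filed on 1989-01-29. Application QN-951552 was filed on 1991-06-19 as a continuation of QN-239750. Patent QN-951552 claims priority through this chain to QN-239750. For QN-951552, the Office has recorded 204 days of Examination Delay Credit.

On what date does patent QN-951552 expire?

August 21, 2005

Earliest priority filing: 29 January 1989.
Base term: 29 January 1989 + 16 years → 29 January 2005.
Examination Delay Credit: +204 days → 21 August 2005.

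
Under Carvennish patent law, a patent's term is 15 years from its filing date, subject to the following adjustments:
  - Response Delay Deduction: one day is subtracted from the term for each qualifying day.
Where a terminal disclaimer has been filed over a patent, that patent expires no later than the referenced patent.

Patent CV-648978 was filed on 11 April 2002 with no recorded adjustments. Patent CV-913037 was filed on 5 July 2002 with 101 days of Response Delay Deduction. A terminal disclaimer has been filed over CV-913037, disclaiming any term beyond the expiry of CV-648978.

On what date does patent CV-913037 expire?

Natural term of CV-913037:
  Base: filing + 15 years → 5 July 2017.
  Response Delay Deduction: −101 days → 26 March 2017.
Expiry of referenced patent CV-648978:
  Base: filing + 15 years → 11 April 2017.
Terminal disclaimer: CV-913037 expires on the earlier of 26 March 2017 and 11 April 2017.

March 26, 2017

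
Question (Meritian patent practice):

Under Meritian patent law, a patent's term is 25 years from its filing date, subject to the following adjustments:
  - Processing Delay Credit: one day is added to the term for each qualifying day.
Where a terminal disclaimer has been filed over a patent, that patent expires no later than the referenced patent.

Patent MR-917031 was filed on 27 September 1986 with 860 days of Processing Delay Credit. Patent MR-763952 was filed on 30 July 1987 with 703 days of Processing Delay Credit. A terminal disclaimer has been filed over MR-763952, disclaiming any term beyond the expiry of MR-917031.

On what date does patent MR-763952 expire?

2014-02-03

Natural term of MR-763952:
  Base: filing + 25 years → 30 July 2012.
  Processing Delay Credit: +703 days → 3 July 2014.
Expiry of referenced patent MR-917031:
  Base: filing + 25 years → 27 September 2011.
  Processing Delay Credit: +860 days → 3 February 2014.
Terminal disclaimer: MR-763952 expires on the earlier of 3 July 2014 and 3 February 2014.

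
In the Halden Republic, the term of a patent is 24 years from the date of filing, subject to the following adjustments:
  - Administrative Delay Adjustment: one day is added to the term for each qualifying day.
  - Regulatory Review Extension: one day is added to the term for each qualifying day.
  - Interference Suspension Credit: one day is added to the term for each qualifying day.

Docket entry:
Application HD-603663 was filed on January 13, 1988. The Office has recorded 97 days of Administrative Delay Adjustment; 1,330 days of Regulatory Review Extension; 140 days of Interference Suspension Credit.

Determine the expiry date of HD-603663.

2016-04-28

Base term: filing date + 24 years → 13 January 2012.
Administrative Delay Adjustment: +97 days → 19 April 2012.
Regulatory Review Extension: +1330 days → 10 December 2015.
Interference Suspension Credit: +140 days → 28 April 2016.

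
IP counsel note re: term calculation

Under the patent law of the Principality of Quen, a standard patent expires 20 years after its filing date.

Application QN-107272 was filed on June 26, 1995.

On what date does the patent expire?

2015-06-26

Filing date + 20 years → 26 June 2015.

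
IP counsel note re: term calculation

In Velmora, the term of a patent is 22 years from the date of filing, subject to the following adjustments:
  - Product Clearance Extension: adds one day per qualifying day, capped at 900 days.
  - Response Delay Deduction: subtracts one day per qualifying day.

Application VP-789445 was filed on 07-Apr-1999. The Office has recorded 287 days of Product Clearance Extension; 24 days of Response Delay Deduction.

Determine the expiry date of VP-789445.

Base term: filing date + 22 years → 7 April 2021.
Product Clearance Extension: 287 days (within the 900-day cap) → +287 days → 19 January 2022.
Response Delay Deduction: −24 days → 26 December 2021.

2021-12-26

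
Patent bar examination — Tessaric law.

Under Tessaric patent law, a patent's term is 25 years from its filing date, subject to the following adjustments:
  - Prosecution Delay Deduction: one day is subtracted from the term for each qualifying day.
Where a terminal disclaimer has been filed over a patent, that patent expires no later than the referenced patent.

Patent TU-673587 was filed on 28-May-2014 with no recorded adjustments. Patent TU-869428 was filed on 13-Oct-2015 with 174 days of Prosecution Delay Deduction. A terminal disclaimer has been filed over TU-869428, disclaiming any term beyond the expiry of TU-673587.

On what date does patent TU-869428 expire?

2039-05-28

Natural term of TU-869428:
  Base: filing + 25 years → 13 October 2040.
  Prosecution Delay Deduction: −174 days → 22 April 2040.
Expiry of referenced patent TU-673587:
  Base: filing + 25 years → 28 May 2039.
Terminal disclaimer: TU-869428 expires on the earlier of 22 April 2040 and 28 May 2039.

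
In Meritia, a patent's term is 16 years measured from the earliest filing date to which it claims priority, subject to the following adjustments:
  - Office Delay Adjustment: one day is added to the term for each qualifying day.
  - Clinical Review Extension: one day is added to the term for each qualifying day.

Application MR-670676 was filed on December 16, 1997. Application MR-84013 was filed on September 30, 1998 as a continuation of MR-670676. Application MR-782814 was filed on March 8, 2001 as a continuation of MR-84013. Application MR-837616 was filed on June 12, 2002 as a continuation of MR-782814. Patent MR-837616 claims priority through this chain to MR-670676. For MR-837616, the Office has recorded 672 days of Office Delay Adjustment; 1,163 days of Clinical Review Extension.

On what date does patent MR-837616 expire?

2018-12-25

Earliest priority filing: 16 December 1997.
Base term: 16 December 1997 + 16 years → 16 December 2013.
Office Delay Adjustment: +672 days → 19 October 2015.
Clinical Review Extension: +1163 days → 25 December 2018.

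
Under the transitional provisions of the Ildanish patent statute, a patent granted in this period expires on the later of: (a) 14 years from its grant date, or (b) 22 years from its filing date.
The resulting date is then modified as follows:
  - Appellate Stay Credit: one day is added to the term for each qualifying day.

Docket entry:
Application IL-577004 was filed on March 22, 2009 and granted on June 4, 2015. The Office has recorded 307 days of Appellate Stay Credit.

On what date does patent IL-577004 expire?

(a) grant + 14 years → 4 June 2029.
(b) filing + 22 years → 22 March 2031.
Later of the two: 22 March 2031.
Appellate Stay Credit: +307 days → 23 January 2032.

2032-01-23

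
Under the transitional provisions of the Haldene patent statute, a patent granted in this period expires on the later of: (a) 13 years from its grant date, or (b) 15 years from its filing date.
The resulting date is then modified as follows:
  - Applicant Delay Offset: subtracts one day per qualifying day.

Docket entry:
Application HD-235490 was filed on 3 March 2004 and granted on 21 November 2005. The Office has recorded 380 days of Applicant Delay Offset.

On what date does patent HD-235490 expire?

(a) grant + 13 years → 21 November 2018.
(b) filing + 15 years → 3 March 2019.
Later of the two: 3 March 2019.
Applicant Delay Offset: −380 days → 16 February 2018.

2018-02-16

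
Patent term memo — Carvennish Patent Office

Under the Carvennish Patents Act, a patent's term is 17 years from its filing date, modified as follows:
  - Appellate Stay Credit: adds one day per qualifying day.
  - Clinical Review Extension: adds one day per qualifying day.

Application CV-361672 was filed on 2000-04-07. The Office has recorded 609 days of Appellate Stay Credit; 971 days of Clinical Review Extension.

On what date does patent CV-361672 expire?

Base term: filing date + 17 years → 7 April 2017.
Appellate Stay Credit: +609 days → 7 December 2018.
Clinical Review Extension: +971 days → 4 August 2021.

August 4, 2021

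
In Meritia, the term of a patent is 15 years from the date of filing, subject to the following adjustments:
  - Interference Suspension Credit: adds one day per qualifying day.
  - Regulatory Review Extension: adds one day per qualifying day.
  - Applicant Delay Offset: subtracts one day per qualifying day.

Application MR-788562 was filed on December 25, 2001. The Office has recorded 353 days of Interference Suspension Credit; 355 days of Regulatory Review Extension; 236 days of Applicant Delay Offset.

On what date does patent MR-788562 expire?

April 11, 2018

Base term: filing date + 15 years → 25 December 2016.
Interference Suspension Credit: +353 days → 13 December 2017.
Regulatory Review Extension: +355 days → 3 December 2018.
Applicant Delay Offset: −236 days → 11 April 2018.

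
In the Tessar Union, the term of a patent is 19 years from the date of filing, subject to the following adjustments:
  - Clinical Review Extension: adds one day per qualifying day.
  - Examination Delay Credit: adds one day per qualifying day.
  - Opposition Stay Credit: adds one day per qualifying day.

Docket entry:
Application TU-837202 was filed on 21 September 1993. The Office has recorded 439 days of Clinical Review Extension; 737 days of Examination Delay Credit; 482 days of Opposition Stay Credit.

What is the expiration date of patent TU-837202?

Base term: filing date + 19 years → 21 September 2012.
Clinical Review Extension: +439 days → 4 December 2013.
Examination Delay Credit: +737 days → 11 December 2015.
Opposition Stay Credit: +482 days → 6 April 2017.

April 6, 2017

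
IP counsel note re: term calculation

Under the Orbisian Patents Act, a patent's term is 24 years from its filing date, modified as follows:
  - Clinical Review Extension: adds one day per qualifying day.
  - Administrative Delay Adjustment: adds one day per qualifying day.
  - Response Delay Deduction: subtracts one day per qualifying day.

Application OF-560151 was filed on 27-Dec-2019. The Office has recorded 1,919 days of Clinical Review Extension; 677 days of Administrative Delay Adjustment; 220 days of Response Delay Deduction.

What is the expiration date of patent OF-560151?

June 29, 2050

Base term: filing date + 24 years → 27 December 2043.
Clinical Review Extension: +1919 days → 29 March 2049.
Administrative Delay Adjustment: +677 days → 4 February 2051.
Response Delay Deduction: −220 days → 29 June 2050.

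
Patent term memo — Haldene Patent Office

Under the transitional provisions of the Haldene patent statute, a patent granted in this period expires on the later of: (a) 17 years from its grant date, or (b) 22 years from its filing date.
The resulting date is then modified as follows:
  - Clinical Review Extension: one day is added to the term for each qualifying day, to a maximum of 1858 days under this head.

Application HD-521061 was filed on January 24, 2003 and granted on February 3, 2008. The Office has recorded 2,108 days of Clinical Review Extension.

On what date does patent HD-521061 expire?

2030-03-07

(a) grant + 17 years → 3 February 2025.
(b) filing + 22 years → 24 January 2025.
Later of the two: 3 February 2025.
Clinical Review Extension: 2108 days claimed exceeds the 1858-day cap, so +1858 days → 7 March 2030.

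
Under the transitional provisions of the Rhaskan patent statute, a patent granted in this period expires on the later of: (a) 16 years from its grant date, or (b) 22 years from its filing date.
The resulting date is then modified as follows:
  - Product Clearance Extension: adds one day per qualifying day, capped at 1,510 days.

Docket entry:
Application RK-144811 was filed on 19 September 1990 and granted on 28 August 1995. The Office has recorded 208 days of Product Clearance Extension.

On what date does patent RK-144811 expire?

(a) grant + 16 years → 28 August 2011.
(b) filing + 22 years → 19 September 2012.
Later of the two: 19 September 2012.
Product Clearance Extension: 208 days (within the 1510-day cap) → +208 days → 15 April 2013.

2013-04-15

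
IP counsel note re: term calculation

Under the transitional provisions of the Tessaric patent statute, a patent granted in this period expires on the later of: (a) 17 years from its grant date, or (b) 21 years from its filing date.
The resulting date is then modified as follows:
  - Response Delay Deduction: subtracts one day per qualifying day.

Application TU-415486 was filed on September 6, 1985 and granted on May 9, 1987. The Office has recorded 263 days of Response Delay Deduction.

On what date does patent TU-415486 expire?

(a) grant + 17 years → 9 May 2004.
(b) filing + 21 years → 6 September 2006.
Later of the two: 6 September 2006.
Response Delay Deduction: −263 days → 17 December 2005.

2005-12-17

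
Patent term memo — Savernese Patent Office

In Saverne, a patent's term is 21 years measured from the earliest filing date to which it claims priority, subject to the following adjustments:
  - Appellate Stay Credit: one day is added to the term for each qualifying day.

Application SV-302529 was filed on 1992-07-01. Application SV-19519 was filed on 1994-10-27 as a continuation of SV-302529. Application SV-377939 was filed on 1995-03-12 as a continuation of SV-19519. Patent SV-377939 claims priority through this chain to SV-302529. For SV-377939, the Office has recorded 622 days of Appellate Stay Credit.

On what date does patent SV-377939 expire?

2015-03-15

Earliest priority filing: 1 July 1992.
Base term: 1 July 1992 + 21 years → 1 July 2013.
Appellate Stay Credit: +622 days → 15 March 2015.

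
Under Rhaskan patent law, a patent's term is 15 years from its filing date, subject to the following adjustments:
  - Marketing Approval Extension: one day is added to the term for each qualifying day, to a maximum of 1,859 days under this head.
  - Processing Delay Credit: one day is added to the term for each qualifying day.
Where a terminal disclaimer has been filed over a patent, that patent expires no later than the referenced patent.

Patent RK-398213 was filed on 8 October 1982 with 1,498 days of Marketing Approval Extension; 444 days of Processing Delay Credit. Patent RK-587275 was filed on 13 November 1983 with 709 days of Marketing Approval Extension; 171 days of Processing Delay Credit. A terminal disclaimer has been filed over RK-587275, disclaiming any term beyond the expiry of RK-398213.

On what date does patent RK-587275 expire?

2001-04-11

Natural term of RK-587275:
  Base: filing + 15 years → 13 November 1998.
  Marketing Approval Extension: 709 days (within the 1859-day cap) → +709 days → 22 October 2000.
  Processing Delay Credit: +171 days → 11 April 2001.
Expiry of referenced patent RK-398213:
  Base: filing + 15 years → 8 October 1997.
  Marketing Approval Extension: 1498 days (within the 1859-day cap) → +1498 days → 14 November 2001.
  Processing Delay Credit: +444 days → 1 February 2003.
Terminal disclaimer: RK-587275 expires on the earlier of 11 April 2001 and 1 February 2003.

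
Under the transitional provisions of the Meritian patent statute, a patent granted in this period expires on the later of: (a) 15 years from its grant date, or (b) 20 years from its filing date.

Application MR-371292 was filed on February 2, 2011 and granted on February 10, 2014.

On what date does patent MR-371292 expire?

2031-02-02

(a) grant + 15 years → 10 February 2029.
(b) filing + 20 years → 2 February 2031.
Later of the two: 2 February 2031.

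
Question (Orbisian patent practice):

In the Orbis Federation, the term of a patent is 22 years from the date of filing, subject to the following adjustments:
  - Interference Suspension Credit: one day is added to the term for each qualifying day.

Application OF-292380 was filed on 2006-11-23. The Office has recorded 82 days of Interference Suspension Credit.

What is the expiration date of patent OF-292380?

Base term: filing date + 22 years → 23 November 2028.
Interference Suspension Credit: +82 days → 13 February 2029.

2029-02-13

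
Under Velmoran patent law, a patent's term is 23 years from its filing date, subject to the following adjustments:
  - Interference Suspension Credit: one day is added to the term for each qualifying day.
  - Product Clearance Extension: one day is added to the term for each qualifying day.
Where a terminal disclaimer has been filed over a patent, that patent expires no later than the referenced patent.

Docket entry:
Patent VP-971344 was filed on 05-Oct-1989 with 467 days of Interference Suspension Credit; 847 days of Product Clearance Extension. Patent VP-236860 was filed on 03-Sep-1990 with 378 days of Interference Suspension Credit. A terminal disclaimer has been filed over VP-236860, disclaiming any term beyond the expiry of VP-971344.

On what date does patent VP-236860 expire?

Natural term of VP-236860:
  Base: filing + 23 years → 3 September 2013.
  Interference Suspension Credit: +378 days → 16 September 2014.
Expiry of referenced patent VP-971344:
  Base: filing + 23 years → 5 October 2012.
  Interference Suspension Credit: +467 days → 15 January 2014.
  Product Clearance Extension: +847 days → 11 May 2016.
Terminal disclaimer: VP-236860 expires on the earlier of 16 September 2014 and 11 May 2016.

2014-09-16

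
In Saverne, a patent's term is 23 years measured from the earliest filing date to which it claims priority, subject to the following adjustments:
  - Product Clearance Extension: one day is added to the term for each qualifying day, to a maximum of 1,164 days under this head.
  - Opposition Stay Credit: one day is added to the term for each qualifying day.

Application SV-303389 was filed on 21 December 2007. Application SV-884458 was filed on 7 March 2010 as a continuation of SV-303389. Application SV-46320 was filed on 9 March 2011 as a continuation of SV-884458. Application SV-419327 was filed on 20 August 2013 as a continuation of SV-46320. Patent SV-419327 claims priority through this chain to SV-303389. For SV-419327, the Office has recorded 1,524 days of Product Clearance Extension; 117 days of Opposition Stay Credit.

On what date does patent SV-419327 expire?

2034-06-24

Earliest priority filing: 21 December 2007.
Base term: 21 December 2007 + 23 years → 21 December 2030.
Product Clearance Extension: 1524 days claimed exceeds the 1164-day cap, so +1164 days → 27 February 2034.
Opposition Stay Credit: +117 days → 24 June 2034.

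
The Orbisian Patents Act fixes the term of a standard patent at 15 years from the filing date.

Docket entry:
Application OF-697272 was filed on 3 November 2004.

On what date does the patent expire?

Filing date + 15 years → 3 November 2019.

2019-11-03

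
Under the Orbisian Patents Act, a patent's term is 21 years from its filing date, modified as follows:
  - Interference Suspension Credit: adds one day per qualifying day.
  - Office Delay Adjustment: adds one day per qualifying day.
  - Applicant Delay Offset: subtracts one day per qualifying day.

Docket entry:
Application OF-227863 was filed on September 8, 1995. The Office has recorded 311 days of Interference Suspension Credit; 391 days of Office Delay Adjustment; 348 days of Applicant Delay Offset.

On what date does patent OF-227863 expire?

Base term: filing date + 21 years → 8 September 2016.
Interference Suspension Credit: +311 days → 16 July 2017.
Office Delay Adjustment: +391 days → 11 August 2018.
Applicant Delay Offset: −348 days → 28 August 2017.

2017-08-28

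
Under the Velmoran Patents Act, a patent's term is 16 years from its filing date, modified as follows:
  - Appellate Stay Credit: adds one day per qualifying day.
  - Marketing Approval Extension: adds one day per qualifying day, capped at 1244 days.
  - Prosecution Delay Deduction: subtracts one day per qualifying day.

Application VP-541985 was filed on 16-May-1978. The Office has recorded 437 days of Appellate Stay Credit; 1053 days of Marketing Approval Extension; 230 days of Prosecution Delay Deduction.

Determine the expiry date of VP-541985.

1997-10-27

Base term: filing date + 16 years → 16 May 1994.
Appellate Stay Credit: +437 days → 27 July 1995.
Marketing Approval Extension: 1053 days (within the 1244-day cap) → +1053 days → 14 June 1998.
Prosecution Delay Deduction: −230 days → 27 October 1997.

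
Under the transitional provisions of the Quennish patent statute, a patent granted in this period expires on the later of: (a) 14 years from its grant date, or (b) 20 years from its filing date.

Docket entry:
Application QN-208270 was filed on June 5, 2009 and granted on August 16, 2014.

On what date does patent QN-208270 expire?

(a) grant + 14 years → 16 August 2028.
(b) filing + 20 years → 5 June 2029.
Later of the two: 5 June 2029.

June 5, 2029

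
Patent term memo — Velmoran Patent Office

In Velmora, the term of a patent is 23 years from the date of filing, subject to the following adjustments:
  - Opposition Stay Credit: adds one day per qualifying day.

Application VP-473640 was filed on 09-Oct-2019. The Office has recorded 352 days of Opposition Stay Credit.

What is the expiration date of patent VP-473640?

Base term: filing date + 23 years → 9 October 2042.
Opposition Stay Credit: +352 days → 26 September 2043.

September 26, 2043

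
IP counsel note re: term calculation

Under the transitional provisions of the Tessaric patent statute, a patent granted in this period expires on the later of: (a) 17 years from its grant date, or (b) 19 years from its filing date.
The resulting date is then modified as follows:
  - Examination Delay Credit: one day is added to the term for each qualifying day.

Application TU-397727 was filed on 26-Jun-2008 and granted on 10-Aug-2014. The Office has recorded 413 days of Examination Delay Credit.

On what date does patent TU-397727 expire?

2032-09-26

(a) grant + 17 years → 10 August 2031.
(b) filing + 19 years → 26 June 2027.
Later of the two: 10 August 2031.
Examination Delay Credit: +413 days → 26 September 2032.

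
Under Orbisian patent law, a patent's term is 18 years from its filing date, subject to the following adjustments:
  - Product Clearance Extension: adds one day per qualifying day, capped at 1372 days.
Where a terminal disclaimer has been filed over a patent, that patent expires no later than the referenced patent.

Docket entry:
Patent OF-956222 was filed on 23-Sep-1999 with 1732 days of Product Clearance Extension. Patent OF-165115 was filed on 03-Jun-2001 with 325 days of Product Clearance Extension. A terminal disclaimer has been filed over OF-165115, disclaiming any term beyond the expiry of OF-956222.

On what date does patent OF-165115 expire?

Natural term of OF-165115:
  Base: filing + 18 years → 3 June 2019.
  Product Clearance Extension: 325 days (within the 1372-day cap) → +325 days → 23 April 2020.
Expiry of referenced patent OF-956222:
  Base: filing + 18 years → 23 September 2017.
  Product Clearance Extension: 1732 days claimed exceeds the 1372-day cap, so +1372 days → 26 June 2021.
Terminal disclaimer: OF-165115 expires on the earlier of 23 April 2020 and 26 June 2021.

April 23, 2020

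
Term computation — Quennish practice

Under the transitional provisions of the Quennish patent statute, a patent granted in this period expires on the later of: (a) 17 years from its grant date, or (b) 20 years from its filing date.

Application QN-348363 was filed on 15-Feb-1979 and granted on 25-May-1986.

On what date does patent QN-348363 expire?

May 25, 2003

(a) grant + 17 years → 25 May 2003.
(b) filing + 20 years → 15 February 1999.
Later of the two: 25 May 2003.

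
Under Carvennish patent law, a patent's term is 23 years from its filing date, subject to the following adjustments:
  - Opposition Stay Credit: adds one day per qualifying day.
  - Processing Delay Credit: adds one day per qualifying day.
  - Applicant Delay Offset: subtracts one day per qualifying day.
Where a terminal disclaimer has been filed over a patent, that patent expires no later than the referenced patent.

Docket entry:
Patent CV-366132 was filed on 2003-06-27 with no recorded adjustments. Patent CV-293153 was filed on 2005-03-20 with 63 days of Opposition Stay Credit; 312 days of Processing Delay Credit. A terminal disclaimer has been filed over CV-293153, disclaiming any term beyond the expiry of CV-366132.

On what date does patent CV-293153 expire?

June 27, 2026

Natural term of CV-293153:
  Base: filing + 23 years → 20 March 2028.
  Opposition Stay Credit: +63 days → 22 May 2028.
  Processing Delay Credit: +312 days → 30 March 2029.
Expiry of referenced patent CV-366132:
  Base: filing + 23 years → 27 June 2026.
Terminal disclaimer: CV-293153 expires on the earlier of 30 March 2029 and 27 June 2026.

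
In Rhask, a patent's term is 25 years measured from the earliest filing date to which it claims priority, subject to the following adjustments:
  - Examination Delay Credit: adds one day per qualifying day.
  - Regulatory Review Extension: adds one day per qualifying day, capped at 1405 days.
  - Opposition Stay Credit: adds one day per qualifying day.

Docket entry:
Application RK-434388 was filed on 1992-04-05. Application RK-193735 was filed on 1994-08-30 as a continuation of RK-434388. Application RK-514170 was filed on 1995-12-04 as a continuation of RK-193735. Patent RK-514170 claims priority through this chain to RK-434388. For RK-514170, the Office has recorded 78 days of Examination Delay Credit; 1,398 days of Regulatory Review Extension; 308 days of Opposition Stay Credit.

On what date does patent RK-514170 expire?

Earliest priority filing: 5 April 1992.
Base term: 5 April 1992 + 25 years → 5 April 2017.
Examination Delay Credit: +78 days → 22 June 2017.
Regulatory Review Extension: 1398 days (within the 1405-day cap) → +1398 days → 20 April 2021.
Opposition Stay Credit: +308 days → 22 February 2022.

2022-02-22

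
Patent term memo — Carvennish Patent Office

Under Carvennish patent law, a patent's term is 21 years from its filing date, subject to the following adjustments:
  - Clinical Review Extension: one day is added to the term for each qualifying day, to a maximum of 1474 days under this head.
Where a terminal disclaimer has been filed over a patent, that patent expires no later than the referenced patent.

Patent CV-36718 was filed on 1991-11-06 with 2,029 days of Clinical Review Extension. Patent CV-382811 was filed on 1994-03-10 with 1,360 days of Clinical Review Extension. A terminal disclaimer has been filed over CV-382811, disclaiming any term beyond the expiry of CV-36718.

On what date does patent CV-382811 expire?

November 19, 2016

Natural term of CV-382811:
  Base: filing + 21 years → 10 March 2015.
  Clinical Review Extension: 1360 days (within the 1474-day cap) → +1360 days → 29 November 2018.
Expiry of referenced patent CV-36718:
  Base: filing + 21 years → 6 November 2012.
  Clinical Review Extension: 2029 days claimed exceeds the 1474-day cap, so +1474 days → 19 November 2016.
Terminal disclaimer: CV-382811 expires on the earlier of 29 November 2018 and 19 November 2016.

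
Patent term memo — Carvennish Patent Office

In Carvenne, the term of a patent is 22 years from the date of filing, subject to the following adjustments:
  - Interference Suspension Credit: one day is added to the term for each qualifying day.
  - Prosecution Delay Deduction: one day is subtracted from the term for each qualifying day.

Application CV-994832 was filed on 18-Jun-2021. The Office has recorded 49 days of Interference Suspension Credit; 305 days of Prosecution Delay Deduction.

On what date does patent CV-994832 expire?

Base term: filing date + 22 years → 18 June 2043.
Interference Suspension Credit: +49 days → 6 August 2043.
Prosecution Delay Deduction: −305 days → 5 October 2042.

2042-10-05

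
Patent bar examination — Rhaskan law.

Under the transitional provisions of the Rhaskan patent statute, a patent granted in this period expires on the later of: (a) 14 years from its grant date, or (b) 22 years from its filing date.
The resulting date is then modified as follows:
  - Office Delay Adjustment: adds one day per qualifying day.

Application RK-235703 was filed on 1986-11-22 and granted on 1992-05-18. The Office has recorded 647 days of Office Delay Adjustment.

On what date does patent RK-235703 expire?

August 31, 2010

(a) grant + 14 years → 18 May 2006.
(b) filing + 22 years → 22 November 2008.
Later of the two: 22 November 2008.
Office Delay Adjustment: +647 days → 31 August 2010.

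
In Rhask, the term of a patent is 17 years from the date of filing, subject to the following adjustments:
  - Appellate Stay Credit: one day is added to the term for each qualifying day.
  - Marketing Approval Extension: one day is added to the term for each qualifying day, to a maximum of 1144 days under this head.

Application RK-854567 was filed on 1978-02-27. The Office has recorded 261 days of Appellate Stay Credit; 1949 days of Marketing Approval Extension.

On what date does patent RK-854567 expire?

Base term: filing date + 17 years → 27 February 1995.
Appellate Stay Credit: +261 days → 15 November 1995.
Marketing Approval Extension: 1949 days claimed exceeds the 1144-day cap, so +1144 days → 2 January 1999.

January 2, 1999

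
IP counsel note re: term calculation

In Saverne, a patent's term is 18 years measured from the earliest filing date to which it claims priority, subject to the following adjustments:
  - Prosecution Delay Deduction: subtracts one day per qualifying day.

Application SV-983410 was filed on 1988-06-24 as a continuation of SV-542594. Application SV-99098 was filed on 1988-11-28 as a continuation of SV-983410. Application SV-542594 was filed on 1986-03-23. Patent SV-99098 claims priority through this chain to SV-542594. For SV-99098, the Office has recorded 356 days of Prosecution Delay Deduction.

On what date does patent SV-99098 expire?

Earliest priority filing: 23 March 1986.
Base term: 23 March 1986 + 18 years → 23 March 2004.
Prosecution Delay Deduction: −356 days → 2 April 2003.

2003-04-02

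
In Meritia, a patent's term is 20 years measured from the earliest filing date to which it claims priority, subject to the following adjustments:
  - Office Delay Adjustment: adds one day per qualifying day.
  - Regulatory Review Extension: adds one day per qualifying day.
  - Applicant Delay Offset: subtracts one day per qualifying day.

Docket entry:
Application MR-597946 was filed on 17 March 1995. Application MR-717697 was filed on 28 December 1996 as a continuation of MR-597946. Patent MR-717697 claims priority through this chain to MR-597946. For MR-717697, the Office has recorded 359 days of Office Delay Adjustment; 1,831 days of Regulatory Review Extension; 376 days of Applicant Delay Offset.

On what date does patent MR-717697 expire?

Earliest priority filing: 17 March 1995.
Base term: 17 March 1995 + 20 years → 17 March 2015.
Office Delay Adjustment: +359 days → 10 March 2016.
Regulatory Review Extension: +1831 days → 15 March 2021.
Applicant Delay Offset: −376 days → 4 March 2020.

2020-03-04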